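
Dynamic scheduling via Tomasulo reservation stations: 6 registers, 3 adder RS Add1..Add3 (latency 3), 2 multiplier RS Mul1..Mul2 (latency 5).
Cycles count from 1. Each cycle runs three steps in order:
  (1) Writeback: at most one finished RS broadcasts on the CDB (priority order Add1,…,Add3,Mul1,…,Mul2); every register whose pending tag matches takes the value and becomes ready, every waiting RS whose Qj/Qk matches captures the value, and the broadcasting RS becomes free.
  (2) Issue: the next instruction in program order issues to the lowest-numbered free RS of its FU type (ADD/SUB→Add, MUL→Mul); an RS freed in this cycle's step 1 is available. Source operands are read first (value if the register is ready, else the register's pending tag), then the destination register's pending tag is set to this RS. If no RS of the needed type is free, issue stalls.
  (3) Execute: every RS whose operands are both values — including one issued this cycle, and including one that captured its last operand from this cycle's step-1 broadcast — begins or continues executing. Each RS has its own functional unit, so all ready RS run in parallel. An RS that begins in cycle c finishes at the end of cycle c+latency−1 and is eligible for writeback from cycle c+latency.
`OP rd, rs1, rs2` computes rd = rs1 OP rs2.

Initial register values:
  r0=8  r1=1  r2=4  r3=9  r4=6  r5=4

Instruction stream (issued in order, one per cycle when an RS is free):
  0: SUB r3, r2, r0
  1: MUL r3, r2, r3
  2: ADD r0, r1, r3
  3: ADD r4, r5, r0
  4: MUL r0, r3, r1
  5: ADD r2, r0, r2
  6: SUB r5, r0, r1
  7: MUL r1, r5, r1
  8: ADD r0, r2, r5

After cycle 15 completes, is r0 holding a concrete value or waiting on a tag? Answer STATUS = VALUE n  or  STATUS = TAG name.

cycle 1: issue SUB r3<-Add1 // r0:8,r1:1,r2:4,r3:Add1,r4:6,r5:4
cycle 2: issue MUL r3<-Mul1 // r0:8,r1:1,r2:4,r3:Mul1,r4:6,r5:4
cycle 3: issue ADD r0<-Add2 // r0:Add2,r1:1,r2:4,r3:Mul1,r4:6,r5:4
cycle 4: CDB Add1=-4; issue ADD r4<-Add1 // r0:Add2,r1:1,r2:4,r3:Mul1,r4:Add1,r5:4
cycle 5: issue MUL r0<-Mul2 // r0:Mul2,r1:1,r2:4,r3:Mul1,r4:Add1,r5:4
cycle 6: issue ADD r2<-Add3 // r0:Mul2,r1:1,r2:Add3,r3:Mul1,r4:Add1,r5:4
cycle 7: stall // r0:Mul2,r1:1,r2:Add3,r3:Mul1,r4:Add1,r5:4
cycle 8: stall // r0:Mul2,r1:1,r2:Add3,r3:Mul1,r4:Add1,r5:4
cycle 9: CDB Mul1=-16; stall // r0:Mul2,r1:1,r2:Add3,r3:-16,r4:Add1,r5:4
cycle 10: stall // r0:Mul2,r1:1,r2:Add3,r3:-16,r4:Add1,r5:4
cycle 11: stall // r0:Mul2,r1:1,r2:Add3,r3:-16,r4:Add1,r5:4
cycle 12: CDB Add2=-15; issue SUB r5<-Add2 // r0:Mul2,r1:1,r2:Add3,r3:-16,r4:Add1,r5:Add2
cycle 13: issue MUL r1<-Mul1 // r0:Mul2,r1:Mul1,r2:Add3,r3:-16,r4:Add1,r5:Add2
cycle 14: CDB Mul2=-16; stall // r0:-16,r1:Mul1,r2:Add3,r3:-16,r4:Add1,r5:Add2
cycle 15: CDB Add1=-11; issue ADD r0<-Add1 // r0:Add1,r1:Mul1,r2:Add3,r3:-16,r4:-11,r5:Add2

STATUS = TAG Add1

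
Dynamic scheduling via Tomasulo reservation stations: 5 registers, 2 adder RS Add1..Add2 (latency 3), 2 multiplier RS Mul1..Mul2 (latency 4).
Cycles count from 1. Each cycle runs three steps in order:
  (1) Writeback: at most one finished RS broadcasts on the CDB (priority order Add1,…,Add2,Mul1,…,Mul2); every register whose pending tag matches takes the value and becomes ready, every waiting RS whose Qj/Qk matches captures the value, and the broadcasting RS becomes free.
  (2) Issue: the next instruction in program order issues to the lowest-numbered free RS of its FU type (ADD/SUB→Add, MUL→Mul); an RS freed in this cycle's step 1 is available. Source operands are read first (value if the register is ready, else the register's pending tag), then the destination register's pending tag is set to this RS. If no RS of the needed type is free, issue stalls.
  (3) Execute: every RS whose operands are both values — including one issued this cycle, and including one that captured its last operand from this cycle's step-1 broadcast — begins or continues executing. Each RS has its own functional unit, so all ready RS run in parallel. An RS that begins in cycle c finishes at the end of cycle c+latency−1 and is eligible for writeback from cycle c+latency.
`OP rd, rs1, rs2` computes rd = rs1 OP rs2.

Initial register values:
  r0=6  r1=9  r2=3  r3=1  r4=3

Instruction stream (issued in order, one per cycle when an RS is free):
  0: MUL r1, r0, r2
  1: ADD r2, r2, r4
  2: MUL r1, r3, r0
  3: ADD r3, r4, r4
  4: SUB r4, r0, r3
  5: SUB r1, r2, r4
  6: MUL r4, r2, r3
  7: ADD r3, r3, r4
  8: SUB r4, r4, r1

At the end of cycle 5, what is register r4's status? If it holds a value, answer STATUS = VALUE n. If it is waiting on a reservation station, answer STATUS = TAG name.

c1: issue MUL r1<-Mul1 | r0:6,r1:Mul1,r2:3,r3:1,r4:3
c2: issue ADD r2<-Add1 | r0:6,r1:Mul1,r2:Add1,r3:1,r4:3
c3: issue MUL r1<-Mul2 | r0:6,r1:Mul2,r2:Add1,r3:1,r4:3
c4: issue ADD r3<-Add2 | r0:6,r1:Mul2,r2:Add1,r3:Add2,r4:3
c5: CDB Add1=6; issue SUB r4<-Add1 | r0:6,r1:Mul2,r2:6,r3:Add2,r4:Add1

STATUS = TAG Add1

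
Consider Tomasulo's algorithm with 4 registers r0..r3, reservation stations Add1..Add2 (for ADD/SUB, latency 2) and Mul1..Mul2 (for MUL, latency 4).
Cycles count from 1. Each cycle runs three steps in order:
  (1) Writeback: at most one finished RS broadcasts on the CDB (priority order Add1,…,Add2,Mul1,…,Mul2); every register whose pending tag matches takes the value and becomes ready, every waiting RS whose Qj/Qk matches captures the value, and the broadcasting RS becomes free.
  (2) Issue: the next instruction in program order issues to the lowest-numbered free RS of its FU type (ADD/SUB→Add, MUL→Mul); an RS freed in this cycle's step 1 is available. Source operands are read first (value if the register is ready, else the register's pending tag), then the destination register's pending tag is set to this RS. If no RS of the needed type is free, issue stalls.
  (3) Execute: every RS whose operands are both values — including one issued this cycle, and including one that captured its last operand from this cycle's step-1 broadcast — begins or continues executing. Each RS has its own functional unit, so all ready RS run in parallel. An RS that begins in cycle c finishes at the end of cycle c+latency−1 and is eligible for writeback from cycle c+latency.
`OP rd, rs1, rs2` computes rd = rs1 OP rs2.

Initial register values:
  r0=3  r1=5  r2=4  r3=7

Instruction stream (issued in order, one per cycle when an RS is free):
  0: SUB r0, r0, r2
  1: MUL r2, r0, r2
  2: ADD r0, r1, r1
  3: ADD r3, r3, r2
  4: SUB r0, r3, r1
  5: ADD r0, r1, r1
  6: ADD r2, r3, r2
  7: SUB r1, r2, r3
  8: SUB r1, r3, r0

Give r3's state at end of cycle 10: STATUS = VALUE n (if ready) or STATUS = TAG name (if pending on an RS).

STATUS = VALUE 3

c1: issue SUB r0<-Add1 | r0:Add1,r1:5,r2:4,r3:7
c2: issue MUL r2<-Mul1 | r0:Add1,r1:5,r2:Mul1,r3:7
c3: CDB Add1=-1; issue ADD r0<-Add1 | r0:Add1,r1:5,r2:Mul1,r3:7
c4: issue ADD r3<-Add2 | r0:Add1,r1:5,r2:Mul1,r3:Add2
c5: CDB Add1=10; issue SUB r0<-Add1 | r0:Add1,r1:5,r2:Mul1,r3:Add2
c6: stall | r0:Add1,r1:5,r2:Mul1,r3:Add2
c7: CDB Mul1=-4; stall | r0:Add1,r1:5,r2:-4,r3:Add2
c8: stall | r0:Add1,r1:5,r2:-4,r3:Add2
c9: CDB Add2=3; issue ADD r0<-Add2 | r0:Add2,r1:5,r2:-4,r3:3
c10: stall | r0:Add2,r1:5,r2:-4,r3:3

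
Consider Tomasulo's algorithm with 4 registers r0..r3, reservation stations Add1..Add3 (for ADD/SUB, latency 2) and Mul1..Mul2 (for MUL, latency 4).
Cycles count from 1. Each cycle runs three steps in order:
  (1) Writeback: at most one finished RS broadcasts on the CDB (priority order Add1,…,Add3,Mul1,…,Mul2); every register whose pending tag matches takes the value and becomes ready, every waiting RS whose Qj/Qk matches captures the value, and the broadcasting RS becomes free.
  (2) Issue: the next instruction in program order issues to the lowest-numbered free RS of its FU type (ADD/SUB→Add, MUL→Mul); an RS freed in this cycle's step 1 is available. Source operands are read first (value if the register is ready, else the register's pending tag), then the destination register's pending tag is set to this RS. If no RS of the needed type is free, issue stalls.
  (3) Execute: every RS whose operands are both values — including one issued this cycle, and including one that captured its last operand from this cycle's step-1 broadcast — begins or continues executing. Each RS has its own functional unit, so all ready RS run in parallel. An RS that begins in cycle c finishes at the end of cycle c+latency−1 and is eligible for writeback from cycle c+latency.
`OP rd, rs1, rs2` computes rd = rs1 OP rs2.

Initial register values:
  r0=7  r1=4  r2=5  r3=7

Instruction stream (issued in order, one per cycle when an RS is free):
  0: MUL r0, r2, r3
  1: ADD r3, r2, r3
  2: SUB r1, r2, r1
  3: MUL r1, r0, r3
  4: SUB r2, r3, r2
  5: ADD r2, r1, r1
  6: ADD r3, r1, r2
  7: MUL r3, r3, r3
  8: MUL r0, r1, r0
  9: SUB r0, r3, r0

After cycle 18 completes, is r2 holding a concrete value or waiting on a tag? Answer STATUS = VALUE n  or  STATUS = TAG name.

c1: issue MUL r0<-Mul1 | r0:Mul1,r1:4,r2:5,r3:7
c2: issue ADD r3<-Add1 | r0:Mul1,r1:4,r2:5,r3:Add1
c3: issue SUB r1<-Add2 | r0:Mul1,r1:Add2,r2:5,r3:Add1
c4: CDB Add1=12; issue MUL r1<-Mul2 | r0:Mul1,r1:Mul2,r2:5,r3:12
c5: CDB Add2=1; issue SUB r2<-Add1 | r0:Mul1,r1:Mul2,r2:Add1,r3:12
c6: CDB Mul1=35; issue ADD r2<-Add2 | r0:35,r1:Mul2,r2:Add2,r3:12
c7: CDB Add1=7; issue ADD r3<-Add1 | r0:35,r1:Mul2,r2:Add2,r3:Add1
c8: issue MUL r3<-Mul1 | r0:35,r1:Mul2,r2:Add2,r3:Mul1
c9: stall | r0:35,r1:Mul2,r2:Add2,r3:Mul1
c10: CDB Mul2=420; issue MUL r0<-Mul2 | r0:Mul2,r1:420,r2:Add2,r3:Mul1
c11: issue SUB r0<-Add3 | r0:Add3,r1:420,r2:Add2,r3:Mul1
c12: CDB Add2=840 | r0:Add3,r1:420,r2:840,r3:Mul1
c13: - | r0:Add3,r1:420,r2:840,r3:Mul1
c14: CDB Add1=1260 | r0:Add3,r1:420,r2:840,r3:Mul1
c15: CDB Mul2=14700 | r0:Add3,r1:420,r2:840,r3:Mul1
c16: - | r0:Add3,r1:420,r2:840,r3:Mul1
c17: - | r0:Add3,r1:420,r2:840,r3:Mul1
c18: CDB Mul1=1587600 | r0:Add3,r1:420,r2:840,r3:1587600

STATUS = VALUE 840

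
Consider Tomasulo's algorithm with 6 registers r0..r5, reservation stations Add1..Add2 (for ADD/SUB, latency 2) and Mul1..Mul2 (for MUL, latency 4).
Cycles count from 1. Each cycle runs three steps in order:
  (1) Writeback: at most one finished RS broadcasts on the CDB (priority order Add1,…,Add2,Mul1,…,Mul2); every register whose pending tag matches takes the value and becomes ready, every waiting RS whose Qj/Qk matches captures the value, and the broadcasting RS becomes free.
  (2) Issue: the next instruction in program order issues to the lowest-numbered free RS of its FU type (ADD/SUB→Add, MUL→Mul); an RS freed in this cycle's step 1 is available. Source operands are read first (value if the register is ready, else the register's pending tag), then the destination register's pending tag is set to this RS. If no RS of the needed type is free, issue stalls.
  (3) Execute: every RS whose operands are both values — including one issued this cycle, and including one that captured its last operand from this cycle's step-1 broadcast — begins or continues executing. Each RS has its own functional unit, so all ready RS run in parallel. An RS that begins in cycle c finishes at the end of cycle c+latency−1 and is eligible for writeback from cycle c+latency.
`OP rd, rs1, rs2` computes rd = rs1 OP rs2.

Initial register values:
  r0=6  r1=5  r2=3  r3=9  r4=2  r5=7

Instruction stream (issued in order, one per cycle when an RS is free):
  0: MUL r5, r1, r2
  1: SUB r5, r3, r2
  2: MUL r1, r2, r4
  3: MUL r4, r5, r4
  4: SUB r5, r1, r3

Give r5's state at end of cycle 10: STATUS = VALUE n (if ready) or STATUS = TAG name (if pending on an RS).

STATUS = VALUE -3

  c1: issue MUL r5<-Mul1  regs: r0:6,r1:5,r2:3,r3:9,r4:2,r5:Mul1
  c2: issue SUB r5<-Add1  regs: r0:6,r1:5,r2:3,r3:9,r4:2,r5:Add1
  c3: issue MUL r1<-Mul2  regs: r0:6,r1:Mul2,r2:3,r3:9,r4:2,r5:Add1
  c4: CDB Add1=6; stall  regs: r0:6,r1:Mul2,r2:3,r3:9,r4:2,r5:6
  c5: CDB Mul1=15; issue MUL r4<-Mul1  regs: r0:6,r1:Mul2,r2:3,r3:9,r4:Mul1,r5:6
  c6: issue SUB r5<-Add1  regs: r0:6,r1:Mul2,r2:3,r3:9,r4:Mul1,r5:Add1
  c7: CDB Mul2=6  regs: r0:6,r1:6,r2:3,r3:9,r4:Mul1,r5:Add1
  c8: -  regs: r0:6,r1:6,r2:3,r3:9,r4:Mul1,r5:Add1
  c9: CDB Add1=-3  regs: r0:6,r1:6,r2:3,r3:9,r4:Mul1,r5:-3
  c10: CDB Mul1=12  regs: r0:6,r1:6,r2:3,r3:9,r4:12,r5:-3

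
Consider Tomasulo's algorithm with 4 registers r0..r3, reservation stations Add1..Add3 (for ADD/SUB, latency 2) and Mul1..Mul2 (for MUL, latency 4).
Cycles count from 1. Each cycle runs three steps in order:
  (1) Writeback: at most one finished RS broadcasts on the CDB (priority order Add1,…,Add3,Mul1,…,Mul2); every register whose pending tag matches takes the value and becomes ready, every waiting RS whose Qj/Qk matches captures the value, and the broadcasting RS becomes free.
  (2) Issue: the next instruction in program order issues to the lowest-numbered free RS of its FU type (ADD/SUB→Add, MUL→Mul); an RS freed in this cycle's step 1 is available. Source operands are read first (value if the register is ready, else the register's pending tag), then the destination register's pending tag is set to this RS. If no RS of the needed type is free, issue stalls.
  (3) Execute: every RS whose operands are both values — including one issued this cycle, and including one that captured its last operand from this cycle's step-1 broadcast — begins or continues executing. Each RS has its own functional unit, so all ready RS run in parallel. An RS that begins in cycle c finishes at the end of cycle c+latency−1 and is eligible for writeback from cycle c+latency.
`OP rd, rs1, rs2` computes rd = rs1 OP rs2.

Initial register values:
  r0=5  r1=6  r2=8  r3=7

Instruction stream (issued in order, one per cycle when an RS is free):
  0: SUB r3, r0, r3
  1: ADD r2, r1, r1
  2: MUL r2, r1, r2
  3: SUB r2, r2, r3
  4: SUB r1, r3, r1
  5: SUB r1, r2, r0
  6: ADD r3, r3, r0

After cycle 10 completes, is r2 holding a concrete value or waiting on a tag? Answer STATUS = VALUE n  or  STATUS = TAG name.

STATUS = VALUE 74

c1: issue SUB r3<-Add1 | r0:5,r1:6,r2:8,r3:Add1
c2: issue ADD r2<-Add2 | r0:5,r1:6,r2:Add2,r3:Add1
c3: CDB Add1=-2; issue MUL r2<-Mul1 | r0:5,r1:6,r2:Mul1,r3:-2
c4: CDB Add2=12; issue SUB r2<-Add1 | r0:5,r1:6,r2:Add1,r3:-2
c5: issue SUB r1<-Add2 | r0:5,r1:Add2,r2:Add1,r3:-2
c6: issue SUB r1<-Add3 | r0:5,r1:Add3,r2:Add1,r3:-2
c7: CDB Add2=-8; issue ADD r3<-Add2 | r0:5,r1:Add3,r2:Add1,r3:Add2
c8: CDB Mul1=72 | r0:5,r1:Add3,r2:Add1,r3:Add2
c9: CDB Add2=3 | r0:5,r1:Add3,r2:Add1,r3:3
c10: CDB Add1=74 | r0:5,r1:Add3,r2:74,r3:3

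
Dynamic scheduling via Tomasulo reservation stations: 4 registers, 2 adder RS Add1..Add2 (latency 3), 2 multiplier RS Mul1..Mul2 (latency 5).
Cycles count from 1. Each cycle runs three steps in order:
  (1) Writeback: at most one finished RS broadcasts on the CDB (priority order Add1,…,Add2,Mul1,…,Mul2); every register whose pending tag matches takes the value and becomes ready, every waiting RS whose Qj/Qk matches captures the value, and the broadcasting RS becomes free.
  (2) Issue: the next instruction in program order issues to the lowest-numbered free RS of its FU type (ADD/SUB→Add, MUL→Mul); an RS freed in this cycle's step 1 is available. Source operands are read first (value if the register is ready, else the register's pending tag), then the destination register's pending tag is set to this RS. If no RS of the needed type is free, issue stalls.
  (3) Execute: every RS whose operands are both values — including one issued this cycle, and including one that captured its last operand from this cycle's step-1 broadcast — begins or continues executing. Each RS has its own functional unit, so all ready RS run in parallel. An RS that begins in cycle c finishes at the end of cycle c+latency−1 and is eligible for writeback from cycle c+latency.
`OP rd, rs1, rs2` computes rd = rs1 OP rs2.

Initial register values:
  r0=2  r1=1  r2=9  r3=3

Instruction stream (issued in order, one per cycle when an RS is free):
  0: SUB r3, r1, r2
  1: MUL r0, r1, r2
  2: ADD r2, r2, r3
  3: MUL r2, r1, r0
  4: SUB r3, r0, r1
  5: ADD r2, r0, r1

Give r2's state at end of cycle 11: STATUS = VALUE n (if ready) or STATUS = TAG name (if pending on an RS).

STATUS = TAG Add2

cycle 1: issue SUB r3<-Add1 // r0:2,r1:1,r2:9,r3:Add1
cycle 2: issue MUL r0<-Mul1 // r0:Mul1,r1:1,r2:9,r3:Add1
cycle 3: issue ADD r2<-Add2 // r0:Mul1,r1:1,r2:Add2,r3:Add1
cycle 4: CDB Add1=-8; issue MUL r2<-Mul2 // r0:Mul1,r1:1,r2:Mul2,r3:-8
cycle 5: issue SUB r3<-Add1 // r0:Mul1,r1:1,r2:Mul2,r3:Add1
cycle 6: stall // r0:Mul1,r1:1,r2:Mul2,r3:Add1
cycle 7: CDB Add2=1; issue ADD r2<-Add2 // r0:Mul1,r1:1,r2:Add2,r3:Add1
cycle 8: CDB Mul1=9 // r0:9,r1:1,r2:Add2,r3:Add1
cycle 9: - // r0:9,r1:1,r2:Add2,r3:Add1
cycle 10: - // r0:9,r1:1,r2:Add2,r3:Add1
cycle 11: CDB Add1=8 // r0:9,r1:1,r2:Add2,r3:8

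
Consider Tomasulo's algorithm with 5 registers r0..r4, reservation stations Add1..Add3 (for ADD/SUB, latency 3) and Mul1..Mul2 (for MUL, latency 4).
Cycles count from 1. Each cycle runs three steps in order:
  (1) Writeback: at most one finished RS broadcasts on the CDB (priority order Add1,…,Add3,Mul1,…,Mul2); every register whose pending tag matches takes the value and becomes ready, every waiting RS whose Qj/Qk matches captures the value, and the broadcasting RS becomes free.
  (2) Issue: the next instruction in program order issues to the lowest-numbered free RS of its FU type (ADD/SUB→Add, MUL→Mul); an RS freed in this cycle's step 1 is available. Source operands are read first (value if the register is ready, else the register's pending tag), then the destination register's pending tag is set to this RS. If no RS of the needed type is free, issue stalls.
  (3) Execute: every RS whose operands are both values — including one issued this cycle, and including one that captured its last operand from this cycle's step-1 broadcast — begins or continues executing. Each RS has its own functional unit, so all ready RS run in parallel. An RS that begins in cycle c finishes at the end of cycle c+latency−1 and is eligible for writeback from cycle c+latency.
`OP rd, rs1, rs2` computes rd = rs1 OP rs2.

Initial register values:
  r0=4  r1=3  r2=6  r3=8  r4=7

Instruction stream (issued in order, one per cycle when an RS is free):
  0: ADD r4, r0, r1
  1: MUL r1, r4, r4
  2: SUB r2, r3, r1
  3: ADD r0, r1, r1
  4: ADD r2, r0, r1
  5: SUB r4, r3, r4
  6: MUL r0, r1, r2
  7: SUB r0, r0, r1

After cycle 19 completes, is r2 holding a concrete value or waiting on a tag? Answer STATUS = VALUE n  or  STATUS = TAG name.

STATUS = VALUE 147

c1: issue ADD r4<-Add1 | r0:4,r1:3,r2:6,r3:8,r4:Add1
c2: issue MUL r1<-Mul1 | r0:4,r1:Mul1,r2:6,r3:8,r4:Add1
c3: issue SUB r2<-Add2 | r0:4,r1:Mul1,r2:Add2,r3:8,r4:Add1
c4: CDB Add1=7; issue ADD r0<-Add1 | r0:Add1,r1:Mul1,r2:Add2,r3:8,r4:7
c5: issue ADD r2<-Add3 | r0:Add1,r1:Mul1,r2:Add3,r3:8,r4:7
c6: stall | r0:Add1,r1:Mul1,r2:Add3,r3:8,r4:7
c7: stall | r0:Add1,r1:Mul1,r2:Add3,r3:8,r4:7
c8: CDB Mul1=49; stall | r0:Add1,r1:49,r2:Add3,r3:8,r4:7
c9: stall | r0:Add1,r1:49,r2:Add3,r3:8,r4:7
c10: stall | r0:Add1,r1:49,r2:Add3,r3:8,r4:7
c11: CDB Add1=98; issue SUB r4<-Add1 | r0:98,r1:49,r2:Add3,r3:8,r4:Add1
c12: CDB Add2=-41; issue MUL r0<-Mul1 | r0:Mul1,r1:49,r2:Add3,r3:8,r4:Add1
c13: issue SUB r0<-Add2 | r0:Add2,r1:49,r2:Add3,r3:8,r4:Add1
c14: CDB Add1=1 | r0:Add2,r1:49,r2:Add3,r3:8,r4:1
c15: CDB Add3=147 | r0:Add2,r1:49,r2:147,r3:8,r4:1
c16: - | r0:Add2,r1:49,r2:147,r3:8,r4:1
c17: - | r0:Add2,r1:49,r2:147,r3:8,r4:1
c18: - | r0:Add2,r1:49,r2:147,r3:8,r4:1
c19: CDB Mul1=7203 | r0:Add2,r1:49,r2:147,r3:8,r4:1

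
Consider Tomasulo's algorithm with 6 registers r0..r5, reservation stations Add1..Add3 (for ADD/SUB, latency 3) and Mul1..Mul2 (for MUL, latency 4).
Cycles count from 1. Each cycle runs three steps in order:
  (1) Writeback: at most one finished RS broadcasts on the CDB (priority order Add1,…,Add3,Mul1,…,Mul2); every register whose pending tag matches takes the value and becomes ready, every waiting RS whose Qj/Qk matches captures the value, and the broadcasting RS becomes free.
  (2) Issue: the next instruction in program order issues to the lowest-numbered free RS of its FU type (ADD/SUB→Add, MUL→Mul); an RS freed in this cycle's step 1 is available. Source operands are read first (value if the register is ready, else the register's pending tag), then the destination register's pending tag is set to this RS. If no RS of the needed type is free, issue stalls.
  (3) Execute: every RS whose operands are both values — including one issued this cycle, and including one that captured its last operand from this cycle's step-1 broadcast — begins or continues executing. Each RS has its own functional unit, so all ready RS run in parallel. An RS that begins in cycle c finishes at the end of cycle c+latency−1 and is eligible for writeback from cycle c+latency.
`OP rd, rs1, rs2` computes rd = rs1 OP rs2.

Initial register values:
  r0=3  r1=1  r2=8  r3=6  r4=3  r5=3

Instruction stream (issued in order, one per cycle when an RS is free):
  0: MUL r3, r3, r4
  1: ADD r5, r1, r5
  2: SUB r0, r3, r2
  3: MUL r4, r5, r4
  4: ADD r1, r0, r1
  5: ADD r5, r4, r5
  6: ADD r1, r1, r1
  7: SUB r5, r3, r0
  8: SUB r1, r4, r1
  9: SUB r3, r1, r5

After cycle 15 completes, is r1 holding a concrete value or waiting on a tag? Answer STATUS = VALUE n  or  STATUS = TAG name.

cycle 1: issue MUL r3<-Mul1 // r0:3,r1:1,r2:8,r3:Mul1,r4:3,r5:3
cycle 2: issue ADD r5<-Add1 // r0:3,r1:1,r2:8,r3:Mul1,r4:3,r5:Add1
cycle 3: issue SUB r0<-Add2 // r0:Add2,r1:1,r2:8,r3:Mul1,r4:3,r5:Add1
cycle 4: issue MUL r4<-Mul2 // r0:Add2,r1:1,r2:8,r3:Mul1,r4:Mul2,r5:Add1
cycle 5: CDB Add1=4; issue ADD r1<-Add1 // r0:Add2,r1:Add1,r2:8,r3:Mul1,r4:Mul2,r5:4
cycle 6: CDB Mul1=18; issue ADD r5<-Add3 // r0:Add2,r1:Add1,r2:8,r3:18,r4:Mul2,r5:Add3
cycle 7: stall // r0:Add2,r1:Add1,r2:8,r3:18,r4:Mul2,r5:Add3
cycle 8: stall // r0:Add2,r1:Add1,r2:8,r3:18,r4:Mul2,r5:Add3
cycle 9: CDB Add2=10; issue ADD r1<-Add2 // r0:10,r1:Add2,r2:8,r3:18,r4:Mul2,r5:Add3
cycle 10: CDB Mul2=12; stall // r0:10,r1:Add2,r2:8,r3:18,r4:12,r5:Add3
cycle 11: stall // r0:10,r1:Add2,r2:8,r3:18,r4:12,r5:Add3
cycle 12: CDB Add1=11; issue SUB r5<-Add1 // r0:10,r1:Add2,r2:8,r3:18,r4:12,r5:Add1
cycle 13: CDB Add3=16; issue SUB r1<-Add3 // r0:10,r1:Add3,r2:8,r3:18,r4:12,r5:Add1
cycle 14: stall // r0:10,r1:Add3,r2:8,r3:18,r4:12,r5:Add1
cycle 15: CDB Add1=8; issue SUB r3<-Add1 // r0:10,r1:Add3,r2:8,r3:Add1,r4:12,r5:8

STATUS = TAG Add3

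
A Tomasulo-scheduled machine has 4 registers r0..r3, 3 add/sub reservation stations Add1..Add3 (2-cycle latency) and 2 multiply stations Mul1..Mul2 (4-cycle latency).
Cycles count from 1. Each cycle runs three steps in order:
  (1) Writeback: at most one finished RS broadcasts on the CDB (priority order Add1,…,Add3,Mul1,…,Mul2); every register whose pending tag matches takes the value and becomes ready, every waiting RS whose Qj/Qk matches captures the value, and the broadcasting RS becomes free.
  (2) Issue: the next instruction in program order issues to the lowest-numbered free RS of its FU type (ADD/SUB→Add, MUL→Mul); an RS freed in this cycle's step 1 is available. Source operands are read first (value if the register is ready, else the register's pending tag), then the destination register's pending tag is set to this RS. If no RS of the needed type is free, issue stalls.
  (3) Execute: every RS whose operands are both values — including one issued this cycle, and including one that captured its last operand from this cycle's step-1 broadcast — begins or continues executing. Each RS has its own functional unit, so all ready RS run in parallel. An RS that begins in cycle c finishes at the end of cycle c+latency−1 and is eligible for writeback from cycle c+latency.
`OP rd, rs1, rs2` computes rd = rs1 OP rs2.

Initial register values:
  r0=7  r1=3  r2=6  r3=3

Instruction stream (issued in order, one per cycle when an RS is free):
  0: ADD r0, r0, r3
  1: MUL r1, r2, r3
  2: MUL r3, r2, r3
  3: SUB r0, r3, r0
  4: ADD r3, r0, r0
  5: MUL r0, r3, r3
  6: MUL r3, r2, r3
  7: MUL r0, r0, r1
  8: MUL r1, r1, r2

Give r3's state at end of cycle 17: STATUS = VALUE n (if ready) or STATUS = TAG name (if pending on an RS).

  c1: issue ADD r0<-Add1  regs: r0:Add1,r1:3,r2:6,r3:3
  c2: issue MUL r1<-Mul1  regs: r0:Add1,r1:Mul1,r2:6,r3:3
  c3: CDB Add1=10; issue MUL r3<-Mul2  regs: r0:10,r1:Mul1,r2:6,r3:Mul2
  c4: issue SUB r0<-Add1  regs: r0:Add1,r1:Mul1,r2:6,r3:Mul2
  c5: issue ADD r3<-Add2  regs: r0:Add1,r1:Mul1,r2:6,r3:Add2
  c6: CDB Mul1=18; issue MUL r0<-Mul1  regs: r0:Mul1,r1:18,r2:6,r3:Add2
  c7: CDB Mul2=18; issue MUL r3<-Mul2  regs: r0:Mul1,r1:18,r2:6,r3:Mul2
  c8: stall  regs: r0:Mul1,r1:18,r2:6,r3:Mul2
  c9: CDB Add1=8; stall  regs: r0:Mul1,r1:18,r2:6,r3:Mul2
  c10: stall  regs: r0:Mul1,r1:18,r2:6,r3:Mul2
  c11: CDB Add2=16; stall  regs: r0:Mul1,r1:18,r2:6,r3:Mul2
  c12: stall  regs: r0:Mul1,r1:18,r2:6,r3:Mul2
  c13: stall  regs: r0:Mul1,r1:18,r2:6,r3:Mul2
  c14: stall  regs: r0:Mul1,r1:18,r2:6,r3:Mul2
  c15: CDB Mul1=256; issue MUL r0<-Mul1  regs: r0:Mul1,r1:18,r2:6,r3:Mul2
  c16: CDB Mul2=96; issue MUL r1<-Mul2  regs: r0:Mul1,r1:Mul2,r2:6,r3:96
  c17: -  regs: r0:Mul1,r1:Mul2,r2:6,r3:96

STATUS = VALUE 96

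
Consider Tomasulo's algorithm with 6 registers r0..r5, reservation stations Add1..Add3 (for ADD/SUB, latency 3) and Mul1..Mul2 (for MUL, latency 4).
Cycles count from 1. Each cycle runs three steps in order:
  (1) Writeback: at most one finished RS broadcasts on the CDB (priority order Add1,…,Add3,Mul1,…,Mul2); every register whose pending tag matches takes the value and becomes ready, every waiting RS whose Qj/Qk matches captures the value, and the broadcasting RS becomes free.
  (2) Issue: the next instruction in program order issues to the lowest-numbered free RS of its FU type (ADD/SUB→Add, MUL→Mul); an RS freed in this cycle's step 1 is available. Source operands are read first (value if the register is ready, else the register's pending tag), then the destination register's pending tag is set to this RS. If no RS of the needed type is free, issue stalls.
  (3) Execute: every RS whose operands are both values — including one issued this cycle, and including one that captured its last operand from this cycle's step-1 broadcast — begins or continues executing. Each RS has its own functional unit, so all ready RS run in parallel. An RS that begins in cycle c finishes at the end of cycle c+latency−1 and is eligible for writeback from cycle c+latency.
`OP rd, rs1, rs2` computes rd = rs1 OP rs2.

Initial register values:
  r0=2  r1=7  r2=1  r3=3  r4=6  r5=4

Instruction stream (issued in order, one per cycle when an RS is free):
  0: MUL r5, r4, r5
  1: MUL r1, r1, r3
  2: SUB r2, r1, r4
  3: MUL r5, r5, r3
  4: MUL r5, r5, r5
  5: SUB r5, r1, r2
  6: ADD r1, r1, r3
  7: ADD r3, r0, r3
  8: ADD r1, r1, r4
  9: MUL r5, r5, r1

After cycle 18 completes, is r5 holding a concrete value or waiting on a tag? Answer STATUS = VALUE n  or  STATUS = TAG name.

STATUS = VALUE 180

c1: issue MUL r5<-Mul1 | r0:2,r1:7,r2:1,r3:3,r4:6,r5:Mul1
c2: issue MUL r1<-Mul2 | r0:2,r1:Mul2,r2:1,r3:3,r4:6,r5:Mul1
c3: issue SUB r2<-Add1 | r0:2,r1:Mul2,r2:Add1,r3:3,r4:6,r5:Mul1
c4: stall | r0:2,r1:Mul2,r2:Add1,r3:3,r4:6,r5:Mul1
c5: CDB Mul1=24; issue MUL r5<-Mul1 | r0:2,r1:Mul2,r2:Add1,r3:3,r4:6,r5:Mul1
c6: CDB Mul2=21; issue MUL r5<-Mul2 | r0:2,r1:21,r2:Add1,r3:3,r4:6,r5:Mul2
c7: issue SUB r5<-Add2 | r0:2,r1:21,r2:Add1,r3:3,r4:6,r5:Add2
c8: issue ADD r1<-Add3 | r0:2,r1:Add3,r2:Add1,r3:3,r4:6,r5:Add2
c9: CDB Add1=15; issue ADD r3<-Add1 | r0:2,r1:Add3,r2:15,r3:Add1,r4:6,r5:Add2
c10: CDB Mul1=72; stall | r0:2,r1:Add3,r2:15,r3:Add1,r4:6,r5:Add2
c11: CDB Add3=24; issue ADD r1<-Add3 | r0:2,r1:Add3,r2:15,r3:Add1,r4:6,r5:Add2
c12: CDB Add1=5; issue MUL r5<-Mul1 | r0:2,r1:Add3,r2:15,r3:5,r4:6,r5:Mul1
c13: CDB Add2=6 | r0:2,r1:Add3,r2:15,r3:5,r4:6,r5:Mul1
c14: CDB Add3=30 | r0:2,r1:30,r2:15,r3:5,r4:6,r5:Mul1
c15: CDB Mul2=5184 | r0:2,r1:30,r2:15,r3:5,r4:6,r5:Mul1
c16: - | r0:2,r1:30,r2:15,r3:5,r4:6,r5:Mul1
c17: - | r0:2,r1:30,r2:15,r3:5,r4:6,r5:Mul1
c18: CDB Mul1=180 | r0:2,r1:30,r2:15,r3:5,r4:6,r5:180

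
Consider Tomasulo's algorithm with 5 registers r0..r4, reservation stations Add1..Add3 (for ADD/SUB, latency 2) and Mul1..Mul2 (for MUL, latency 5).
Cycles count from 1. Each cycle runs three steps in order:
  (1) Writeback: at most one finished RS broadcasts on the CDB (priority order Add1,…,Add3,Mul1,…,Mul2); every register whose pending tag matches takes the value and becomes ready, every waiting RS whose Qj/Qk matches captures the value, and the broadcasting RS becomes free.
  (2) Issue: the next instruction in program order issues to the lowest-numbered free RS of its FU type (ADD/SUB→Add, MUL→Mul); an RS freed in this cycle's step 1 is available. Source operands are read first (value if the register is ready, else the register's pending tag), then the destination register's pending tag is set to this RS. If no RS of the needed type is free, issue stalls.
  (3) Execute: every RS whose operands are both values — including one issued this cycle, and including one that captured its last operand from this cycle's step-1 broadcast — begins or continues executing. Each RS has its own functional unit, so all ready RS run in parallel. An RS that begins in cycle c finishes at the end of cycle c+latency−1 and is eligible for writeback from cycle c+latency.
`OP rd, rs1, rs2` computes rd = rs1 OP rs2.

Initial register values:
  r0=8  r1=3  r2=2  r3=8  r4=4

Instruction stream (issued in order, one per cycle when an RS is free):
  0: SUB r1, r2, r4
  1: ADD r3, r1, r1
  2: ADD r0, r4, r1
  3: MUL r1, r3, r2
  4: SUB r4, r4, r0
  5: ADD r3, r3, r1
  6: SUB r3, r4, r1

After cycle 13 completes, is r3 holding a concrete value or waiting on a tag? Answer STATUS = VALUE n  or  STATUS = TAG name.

  c1: issue SUB r1<-Add1  regs: r0:8,r1:Add1,r2:2,r3:8,r4:4
  c2: issue ADD r3<-Add2  regs: r0:8,r1:Add1,r2:2,r3:Add2,r4:4
  c3: CDB Add1=-2; issue ADD r0<-Add1  regs: r0:Add1,r1:-2,r2:2,r3:Add2,r4:4
  c4: issue MUL r1<-Mul1  regs: r0:Add1,r1:Mul1,r2:2,r3:Add2,r4:4
  c5: CDB Add1=2; issue SUB r4<-Add1  regs: r0:2,r1:Mul1,r2:2,r3:Add2,r4:Add1
  c6: CDB Add2=-4; issue ADD r3<-Add2  regs: r0:2,r1:Mul1,r2:2,r3:Add2,r4:Add1
  c7: CDB Add1=2; issue SUB r3<-Add1  regs: r0:2,r1:Mul1,r2:2,r3:Add1,r4:2
  c8: -  regs: r0:2,r1:Mul1,r2:2,r3:Add1,r4:2
  c9: -  regs: r0:2,r1:Mul1,r2:2,r3:Add1,r4:2
  c10: -  regs: r0:2,r1:Mul1,r2:2,r3:Add1,r4:2
  c11: CDB Mul1=-8  regs: r0:2,r1:-8,r2:2,r3:Add1,r4:2
  c12: -  regs: r0:2,r1:-8,r2:2,r3:Add1,r4:2
  c13: CDB Add1=10  regs: r0:2,r1:-8,r2:2,r3:10,r4:2

STATUS = VALUE 10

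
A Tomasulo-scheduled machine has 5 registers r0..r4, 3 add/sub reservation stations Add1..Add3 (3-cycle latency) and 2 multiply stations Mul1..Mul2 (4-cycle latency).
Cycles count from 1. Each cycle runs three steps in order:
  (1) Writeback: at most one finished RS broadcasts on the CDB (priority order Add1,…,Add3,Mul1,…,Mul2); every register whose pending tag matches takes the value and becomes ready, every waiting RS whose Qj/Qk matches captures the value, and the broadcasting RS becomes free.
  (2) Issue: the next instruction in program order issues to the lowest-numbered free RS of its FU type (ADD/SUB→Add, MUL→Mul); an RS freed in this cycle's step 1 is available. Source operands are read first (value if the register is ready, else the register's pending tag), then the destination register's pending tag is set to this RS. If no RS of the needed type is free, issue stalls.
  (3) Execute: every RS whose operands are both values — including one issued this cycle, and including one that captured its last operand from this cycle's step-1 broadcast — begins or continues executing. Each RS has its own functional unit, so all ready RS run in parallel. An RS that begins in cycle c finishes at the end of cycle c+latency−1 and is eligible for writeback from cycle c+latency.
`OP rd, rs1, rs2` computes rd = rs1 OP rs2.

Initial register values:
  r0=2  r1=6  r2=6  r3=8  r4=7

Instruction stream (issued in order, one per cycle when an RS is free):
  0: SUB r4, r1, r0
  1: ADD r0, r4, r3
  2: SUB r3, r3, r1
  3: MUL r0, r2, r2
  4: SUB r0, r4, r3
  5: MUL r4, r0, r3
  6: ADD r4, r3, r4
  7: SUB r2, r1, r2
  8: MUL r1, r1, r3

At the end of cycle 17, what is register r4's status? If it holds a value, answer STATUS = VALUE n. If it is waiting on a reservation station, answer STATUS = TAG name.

STATUS = VALUE 6

  c1: issue SUB r4<-Add1  regs: r0:2,r1:6,r2:6,r3:8,r4:Add1
  c2: issue ADD r0<-Add2  regs: r0:Add2,r1:6,r2:6,r3:8,r4:Add1
  c3: issue SUB r3<-Add3  regs: r0:Add2,r1:6,r2:6,r3:Add3,r4:Add1
  c4: CDB Add1=4; issue MUL r0<-Mul1  regs: r0:Mul1,r1:6,r2:6,r3:Add3,r4:4
  c5: issue SUB r0<-Add1  regs: r0:Add1,r1:6,r2:6,r3:Add3,r4:4
  c6: CDB Add3=2; issue MUL r4<-Mul2  regs: r0:Add1,r1:6,r2:6,r3:2,r4:Mul2
  c7: CDB Add2=12; issue ADD r4<-Add2  regs: r0:Add1,r1:6,r2:6,r3:2,r4:Add2
  c8: CDB Mul1=36; issue SUB r2<-Add3  regs: r0:Add1,r1:6,r2:Add3,r3:2,r4:Add2
  c9: CDB Add1=2; issue MUL r1<-Mul1  regs: r0:2,r1:Mul1,r2:Add3,r3:2,r4:Add2
  c10: -  regs: r0:2,r1:Mul1,r2:Add3,r3:2,r4:Add2
  c11: CDB Add3=0  regs: r0:2,r1:Mul1,r2:0,r3:2,r4:Add2
  c12: -  regs: r0:2,r1:Mul1,r2:0,r3:2,r4:Add2
  c13: CDB Mul1=12  regs: r0:2,r1:12,r2:0,r3:2,r4:Add2
  c14: CDB Mul2=4  regs: r0:2,r1:12,r2:0,r3:2,r4:Add2
  c15: -  regs: r0:2,r1:12,r2:0,r3:2,r4:Add2
  c16: -  regs: r0:2,r1:12,r2:0,r3:2,r4:Add2
  c17: CDB Add2=6  regs: r0:2,r1:12,r2:0,r3:2,r4:6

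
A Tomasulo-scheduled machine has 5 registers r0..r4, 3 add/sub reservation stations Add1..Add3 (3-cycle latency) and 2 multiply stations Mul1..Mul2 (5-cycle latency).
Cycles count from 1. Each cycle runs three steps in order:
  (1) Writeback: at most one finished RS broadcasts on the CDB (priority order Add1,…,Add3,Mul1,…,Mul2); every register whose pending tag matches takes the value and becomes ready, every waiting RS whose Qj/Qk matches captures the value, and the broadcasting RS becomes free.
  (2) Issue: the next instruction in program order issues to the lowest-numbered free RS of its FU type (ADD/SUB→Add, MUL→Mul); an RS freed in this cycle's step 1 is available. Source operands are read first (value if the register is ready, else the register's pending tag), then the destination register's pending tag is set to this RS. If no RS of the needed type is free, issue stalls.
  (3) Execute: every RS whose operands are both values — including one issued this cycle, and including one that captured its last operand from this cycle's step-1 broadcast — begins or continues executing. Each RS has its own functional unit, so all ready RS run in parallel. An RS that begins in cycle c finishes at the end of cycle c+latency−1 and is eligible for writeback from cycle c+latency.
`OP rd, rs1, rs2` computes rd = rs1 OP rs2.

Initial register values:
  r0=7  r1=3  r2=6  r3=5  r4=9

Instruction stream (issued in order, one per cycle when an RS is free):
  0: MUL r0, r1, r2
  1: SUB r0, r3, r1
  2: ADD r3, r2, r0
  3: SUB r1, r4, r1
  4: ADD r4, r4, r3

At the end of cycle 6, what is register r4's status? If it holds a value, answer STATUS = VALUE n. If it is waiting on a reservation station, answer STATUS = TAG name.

  c1: issue MUL r0<-Mul1  regs: r0:Mul1,r1:3,r2:6,r3:5,r4:9
  c2: issue SUB r0<-Add1  regs: r0:Add1,r1:3,r2:6,r3:5,r4:9
  c3: issue ADD r3<-Add2  regs: r0:Add1,r1:3,r2:6,r3:Add2,r4:9
  c4: issue SUB r1<-Add3  regs: r0:Add1,r1:Add3,r2:6,r3:Add2,r4:9
  c5: CDB Add1=2; issue ADD r4<-Add1  regs: r0:2,r1:Add3,r2:6,r3:Add2,r4:Add1
  c6: CDB Mul1=18  regs: r0:2,r1:Add3,r2:6,r3:Add2,r4:Add1

STATUS = TAG Add1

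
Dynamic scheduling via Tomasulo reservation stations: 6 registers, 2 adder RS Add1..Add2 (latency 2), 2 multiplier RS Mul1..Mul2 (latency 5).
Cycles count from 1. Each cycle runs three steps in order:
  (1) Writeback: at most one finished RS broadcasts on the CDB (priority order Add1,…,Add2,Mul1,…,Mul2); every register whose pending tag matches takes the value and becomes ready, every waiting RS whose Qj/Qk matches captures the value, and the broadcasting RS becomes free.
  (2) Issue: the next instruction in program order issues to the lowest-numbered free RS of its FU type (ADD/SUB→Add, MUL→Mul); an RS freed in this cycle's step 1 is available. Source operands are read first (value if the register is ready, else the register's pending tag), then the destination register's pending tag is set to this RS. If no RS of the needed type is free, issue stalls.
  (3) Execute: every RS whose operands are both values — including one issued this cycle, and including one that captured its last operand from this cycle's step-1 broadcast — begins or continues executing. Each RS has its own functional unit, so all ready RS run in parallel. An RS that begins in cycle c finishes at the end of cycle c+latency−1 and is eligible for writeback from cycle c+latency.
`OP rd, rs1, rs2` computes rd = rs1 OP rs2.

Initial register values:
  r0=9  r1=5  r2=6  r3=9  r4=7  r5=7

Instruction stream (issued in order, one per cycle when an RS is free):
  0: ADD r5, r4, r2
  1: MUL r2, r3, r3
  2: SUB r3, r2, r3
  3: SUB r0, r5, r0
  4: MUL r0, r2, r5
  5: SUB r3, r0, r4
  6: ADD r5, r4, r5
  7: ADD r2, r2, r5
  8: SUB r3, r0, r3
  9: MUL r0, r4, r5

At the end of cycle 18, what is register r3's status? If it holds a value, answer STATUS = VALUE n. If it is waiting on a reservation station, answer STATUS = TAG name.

c1: issue ADD r5<-Add1 | r0:9,r1:5,r2:6,r3:9,r4:7,r5:Add1
c2: issue MUL r2<-Mul1 | r0:9,r1:5,r2:Mul1,r3:9,r4:7,r5:Add1
c3: CDB Add1=13; issue SUB r3<-Add1 | r0:9,r1:5,r2:Mul1,r3:Add1,r4:7,r5:13
c4: issue SUB r0<-Add2 | r0:Add2,r1:5,r2:Mul1,r3:Add1,r4:7,r5:13
c5: issue MUL r0<-Mul2 | r0:Mul2,r1:5,r2:Mul1,r3:Add1,r4:7,r5:13
c6: CDB Add2=4; issue SUB r3<-Add2 | r0:Mul2,r1:5,r2:Mul1,r3:Add2,r4:7,r5:13
c7: CDB Mul1=81; stall | r0:Mul2,r1:5,r2:81,r3:Add2,r4:7,r5:13
c8: stall | r0:Mul2,r1:5,r2:81,r3:Add2,r4:7,r5:13
c9: CDB Add1=72; issue ADD r5<-Add1 | r0:Mul2,r1:5,r2:81,r3:Add2,r4:7,r5:Add1
c10: stall | r0:Mul2,r1:5,r2:81,r3:Add2,r4:7,r5:Add1
c11: CDB Add1=20; issue ADD r2<-Add1 | r0:Mul2,r1:5,r2:Add1,r3:Add2,r4:7,r5:20
c12: CDB Mul2=1053; stall | r0:1053,r1:5,r2:Add1,r3:Add2,r4:7,r5:20
c13: CDB Add1=101; issue SUB r3<-Add1 | r0:1053,r1:5,r2:101,r3:Add1,r4:7,r5:20
c14: CDB Add2=1046; issue MUL r0<-Mul1 | r0:Mul1,r1:5,r2:101,r3:Add1,r4:7,r5:20
c15: - | r0:Mul1,r1:5,r2:101,r3:Add1,r4:7,r5:20
c16: CDB Add1=7 | r0:Mul1,r1:5,r2:101,r3:7,r4:7,r5:20
c17: - | r0:Mul1,r1:5,r2:101,r3:7,r4:7,r5:20
c18: - | r0:Mul1,r1:5,r2:101,r3:7,r4:7,r5:20

STATUS = VALUE 7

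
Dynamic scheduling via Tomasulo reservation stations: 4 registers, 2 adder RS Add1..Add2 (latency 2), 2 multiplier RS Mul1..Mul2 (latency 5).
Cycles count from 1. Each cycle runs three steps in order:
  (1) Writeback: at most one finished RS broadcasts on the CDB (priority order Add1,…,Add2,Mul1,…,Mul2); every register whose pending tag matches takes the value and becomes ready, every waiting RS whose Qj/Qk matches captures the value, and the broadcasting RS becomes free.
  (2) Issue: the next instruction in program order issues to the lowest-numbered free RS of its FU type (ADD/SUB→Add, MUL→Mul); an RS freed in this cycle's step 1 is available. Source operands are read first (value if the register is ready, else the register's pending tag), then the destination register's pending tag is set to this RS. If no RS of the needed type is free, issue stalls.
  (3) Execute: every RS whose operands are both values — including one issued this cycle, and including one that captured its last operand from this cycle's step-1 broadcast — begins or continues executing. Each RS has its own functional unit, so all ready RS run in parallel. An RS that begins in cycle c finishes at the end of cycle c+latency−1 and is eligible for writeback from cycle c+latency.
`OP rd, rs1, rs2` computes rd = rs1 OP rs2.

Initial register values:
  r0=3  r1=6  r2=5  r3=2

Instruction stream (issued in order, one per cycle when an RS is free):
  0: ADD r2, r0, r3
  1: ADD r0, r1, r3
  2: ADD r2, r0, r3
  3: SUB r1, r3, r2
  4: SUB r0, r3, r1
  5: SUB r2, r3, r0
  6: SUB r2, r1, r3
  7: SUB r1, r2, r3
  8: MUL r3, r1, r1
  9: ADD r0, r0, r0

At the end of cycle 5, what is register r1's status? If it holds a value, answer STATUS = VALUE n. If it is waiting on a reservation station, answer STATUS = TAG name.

cycle 1: issue ADD r2<-Add1 // r0:3,r1:6,r2:Add1,r3:2
cycle 2: issue ADD r0<-Add2 // r0:Add2,r1:6,r2:Add1,r3:2
cycle 3: CDB Add1=5; issue ADD r2<-Add1 // r0:Add2,r1:6,r2:Add1,r3:2
cycle 4: CDB Add2=8; issue SUB r1<-Add2 // r0:8,r1:Add2,r2:Add1,r3:2
cycle 5: stall // r0:8,r1:Add2,r2:Add1,r3:2

STATUS = TAG Add2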